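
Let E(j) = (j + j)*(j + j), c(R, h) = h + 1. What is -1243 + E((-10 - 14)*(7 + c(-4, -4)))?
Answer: 35621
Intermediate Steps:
c(R, h) = 1 + h
E(j) = 4*j² (E(j) = (2*j)*(2*j) = 4*j²)
-1243 + E((-10 - 14)*(7 + c(-4, -4))) = -1243 + 4*((-10 - 14)*(7 + (1 - 4)))² = -1243 + 4*(-24*(7 - 3))² = -1243 + 4*(-24*4)² = -1243 + 4*(-96)² = -1243 + 4*9216 = -1243 + 36864 = 35621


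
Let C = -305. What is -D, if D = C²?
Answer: -93025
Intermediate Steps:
D = 93025 (D = (-305)² = 93025)
-D = -1*93025 = -93025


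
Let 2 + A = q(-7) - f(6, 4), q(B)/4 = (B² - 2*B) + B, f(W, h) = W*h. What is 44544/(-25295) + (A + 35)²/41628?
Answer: -481037377/1052980260 ≈ -0.45683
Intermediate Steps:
q(B) = -4*B + 4*B² (q(B) = 4*((B² - 2*B) + B) = 4*(B² - B) = -4*B + 4*B²)
A = 198 (A = -2 + (4*(-7)*(-1 - 7) - 6*4) = -2 + (4*(-7)*(-8) - 1*24) = -2 + (224 - 24) = -2 + 200 = 198)
44544/(-25295) + (A + 35)²/41628 = 44544/(-25295) + (198 + 35)²/41628 = 44544*(-1/25295) + 233²*(1/41628) = -44544/25295 + 54289*(1/41628) = -44544/25295 + 54289/41628 = -481037377/1052980260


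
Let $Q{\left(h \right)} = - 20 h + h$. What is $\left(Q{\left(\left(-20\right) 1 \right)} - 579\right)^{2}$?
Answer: $39601$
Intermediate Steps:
$Q{\left(h \right)} = - 19 h$
$\left(Q{\left(\left(-20\right) 1 \right)} - 579\right)^{2} = \left(- 19 \left(\left(-20\right) 1\right) - 579\right)^{2} = \left(\left(-19\right) \left(-20\right) - 579\right)^{2} = \left(380 - 579\right)^{2} = \left(-199\right)^{2} = 39601$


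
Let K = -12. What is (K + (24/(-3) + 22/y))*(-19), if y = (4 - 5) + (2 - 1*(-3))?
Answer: 551/2 ≈ 275.50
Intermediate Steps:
y = 4 (y = -1 + (2 + 3) = -1 + 5 = 4)
(K + (24/(-3) + 22/y))*(-19) = (-12 + (24/(-3) + 22/4))*(-19) = (-12 + (24*(-⅓) + 22*(¼)))*(-19) = (-12 + (-8 + 11/2))*(-19) = (-12 - 5/2)*(-19) = -29/2*(-19) = 551/2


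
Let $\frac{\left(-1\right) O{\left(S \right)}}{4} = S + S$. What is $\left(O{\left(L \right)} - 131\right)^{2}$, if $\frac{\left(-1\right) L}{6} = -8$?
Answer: $265225$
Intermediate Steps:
$L = 48$ ($L = \left(-6\right) \left(-8\right) = 48$)
$O{\left(S \right)} = - 8 S$ ($O{\left(S \right)} = - 4 \left(S + S\right) = - 4 \cdot 2 S = - 8 S$)
$\left(O{\left(L \right)} - 131\right)^{2} = \left(\left(-8\right) 48 - 131\right)^{2} = \left(-384 - 131\right)^{2} = \left(-515\right)^{2} = 265225$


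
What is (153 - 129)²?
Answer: 576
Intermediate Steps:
(153 - 129)² = 24² = 576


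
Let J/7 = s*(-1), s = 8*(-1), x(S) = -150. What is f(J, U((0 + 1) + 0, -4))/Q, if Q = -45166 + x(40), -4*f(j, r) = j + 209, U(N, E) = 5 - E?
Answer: 265/181264 ≈ 0.0014620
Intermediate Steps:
s = -8
J = 56 (J = 7*(-8*(-1)) = 7*8 = 56)
f(j, r) = -209/4 - j/4 (f(j, r) = -(j + 209)/4 = -(209 + j)/4 = -209/4 - j/4)
Q = -45316 (Q = -45166 - 150 = -45316)
f(J, U((0 + 1) + 0, -4))/Q = (-209/4 - ¼*56)/(-45316) = (-209/4 - 14)*(-1/45316) = -265/4*(-1/45316) = 265/181264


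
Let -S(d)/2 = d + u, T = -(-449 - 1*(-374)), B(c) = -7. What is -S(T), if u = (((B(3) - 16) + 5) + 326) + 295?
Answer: 1356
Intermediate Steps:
u = 603 (u = (((-7 - 16) + 5) + 326) + 295 = ((-23 + 5) + 326) + 295 = (-18 + 326) + 295 = 308 + 295 = 603)
T = 75 (T = -(-449 + 374) = -1*(-75) = 75)
S(d) = -1206 - 2*d (S(d) = -2*(d + 603) = -2*(603 + d) = -1206 - 2*d)
-S(T) = -(-1206 - 2*75) = -(-1206 - 150) = -1*(-1356) = 1356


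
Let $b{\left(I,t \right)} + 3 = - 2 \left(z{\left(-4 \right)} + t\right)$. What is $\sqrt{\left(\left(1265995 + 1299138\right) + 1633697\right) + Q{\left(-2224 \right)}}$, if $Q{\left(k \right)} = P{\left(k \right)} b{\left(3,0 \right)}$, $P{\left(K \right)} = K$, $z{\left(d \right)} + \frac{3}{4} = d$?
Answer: $\sqrt{4184374} \approx 2045.6$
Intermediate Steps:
$z{\left(d \right)} = - \frac{3}{4} + d$
$b{\left(I,t \right)} = \frac{13}{2} - 2 t$ ($b{\left(I,t \right)} = -3 - 2 \left(\left(- \frac{3}{4} - 4\right) + t\right) = -3 - 2 \left(- \frac{19}{4} + t\right) = -3 - \left(- \frac{19}{2} + 2 t\right) = \frac{13}{2} - 2 t$)
$Q{\left(k \right)} = \frac{13 k}{2}$ ($Q{\left(k \right)} = k \left(\frac{13}{2} - 0\right) = k \left(\frac{13}{2} + 0\right) = k \frac{13}{2} = \frac{13 k}{2}$)
$\sqrt{\left(\left(1265995 + 1299138\right) + 1633697\right) + Q{\left(-2224 \right)}} = \sqrt{\left(\left(1265995 + 1299138\right) + 1633697\right) + \frac{13}{2} \left(-2224\right)} = \sqrt{\left(2565133 + 1633697\right) - 14456} = \sqrt{4198830 - 14456} = \sqrt{4184374}$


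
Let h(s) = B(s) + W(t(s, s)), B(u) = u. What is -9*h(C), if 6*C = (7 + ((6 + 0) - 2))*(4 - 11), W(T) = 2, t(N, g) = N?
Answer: 195/2 ≈ 97.500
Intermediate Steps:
C = -77/6 (C = ((7 + ((6 + 0) - 2))*(4 - 11))/6 = ((7 + (6 - 2))*(-7))/6 = ((7 + 4)*(-7))/6 = (11*(-7))/6 = (⅙)*(-77) = -77/6 ≈ -12.833)
h(s) = 2 + s (h(s) = s + 2 = 2 + s)
-9*h(C) = -9*(2 - 77/6) = -9*(-65/6) = 195/2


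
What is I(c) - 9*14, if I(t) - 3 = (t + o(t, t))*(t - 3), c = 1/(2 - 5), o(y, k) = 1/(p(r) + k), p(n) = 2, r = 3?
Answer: -1115/9 ≈ -123.89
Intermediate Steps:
o(y, k) = 1/(2 + k)
c = -⅓ (c = 1/(-3) = -⅓ ≈ -0.33333)
I(t) = 3 + (-3 + t)*(t + 1/(2 + t)) (I(t) = 3 + (t + 1/(2 + t))*(t - 3) = 3 + (t + 1/(2 + t))*(-3 + t) = 3 + (-3 + t)*(t + 1/(2 + t)))
I(c) - 9*14 = (3 + (-⅓)³ - (-⅓)² - 2*(-⅓))/(2 - ⅓) - 9*14 = (3 - 1/27 - 1*⅑ + ⅔)/(5/3) - 126 = 3*(3 - 1/27 - ⅑ + ⅔)/5 - 126 = (⅗)*(95/27) - 126 = 19/9 - 126 = -1115/9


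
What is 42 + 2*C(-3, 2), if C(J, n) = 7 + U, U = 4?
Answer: 64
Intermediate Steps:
C(J, n) = 11 (C(J, n) = 7 + 4 = 11)
42 + 2*C(-3, 2) = 42 + 2*11 = 42 + 22 = 64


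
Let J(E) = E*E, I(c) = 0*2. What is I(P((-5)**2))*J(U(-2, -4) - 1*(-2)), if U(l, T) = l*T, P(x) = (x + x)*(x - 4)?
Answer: 0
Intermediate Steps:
P(x) = 2*x*(-4 + x) (P(x) = (2*x)*(-4 + x) = 2*x*(-4 + x))
U(l, T) = T*l
I(c) = 0
J(E) = E**2
I(P((-5)**2))*J(U(-2, -4) - 1*(-2)) = 0*(-4*(-2) - 1*(-2))**2 = 0*(8 + 2)**2 = 0*10**2 = 0*100 = 0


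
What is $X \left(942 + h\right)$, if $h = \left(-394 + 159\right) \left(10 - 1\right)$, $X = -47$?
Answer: $55131$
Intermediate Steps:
$h = -2115$ ($h = \left(-235\right) 9 = -2115$)
$X \left(942 + h\right) = - 47 \left(942 - 2115\right) = \left(-47\right) \left(-1173\right) = 55131$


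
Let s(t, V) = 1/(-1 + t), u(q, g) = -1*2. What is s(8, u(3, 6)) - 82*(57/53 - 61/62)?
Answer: -84744/11501 ≈ -7.3684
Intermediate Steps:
u(q, g) = -2
s(8, u(3, 6)) - 82*(57/53 - 61/62) = 1/(-1 + 8) - 82*(57/53 - 61/62) = 1/7 - 82*(57*(1/53) - 61*1/62) = ⅐ - 82*(57/53 - 61/62) = ⅐ - 82*301/3286 = ⅐ - 12341/1643 = -84744/11501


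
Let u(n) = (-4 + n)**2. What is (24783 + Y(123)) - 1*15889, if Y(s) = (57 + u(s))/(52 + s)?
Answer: 1570668/175 ≈ 8975.3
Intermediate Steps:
Y(s) = (57 + (-4 + s)**2)/(52 + s)
(24783 + Y(123)) - 1*15889 = (24783 + (57 + (-4 + 123)**2)/(52 + 123)) - 1*15889 = (24783 + (57 + 119**2)/175) - 15889 = (24783 + (57 + 14161)/175) - 15889 = (24783 + (1/175)*14218) - 15889 = (24783 + 14218/175) - 15889 = 4351243/175 - 15889 = 1570668/175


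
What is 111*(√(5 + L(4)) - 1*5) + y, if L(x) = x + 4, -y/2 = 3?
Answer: -561 + 111*√13 ≈ -160.78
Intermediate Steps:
y = -6 (y = -2*3 = -6)
L(x) = 4 + x
111*(√(5 + L(4)) - 1*5) + y = 111*(√(5 + (4 + 4)) - 1*5) - 6 = 111*(√(5 + 8) - 5) - 6 = 111*(√13 - 5) - 6 = 111*(-5 + √13) - 6 = (-555 + 111*√13) - 6 = -561 + 111*√13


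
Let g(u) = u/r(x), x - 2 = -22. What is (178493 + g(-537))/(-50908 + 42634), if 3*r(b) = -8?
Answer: -1429555/66192 ≈ -21.597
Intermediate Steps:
x = -20 (x = 2 - 22 = -20)
r(b) = -8/3 (r(b) = (⅓)*(-8) = -8/3)
g(u) = -3*u/8 (g(u) = u/(-8/3) = u*(-3/8) = -3*u/8)
(178493 + g(-537))/(-50908 + 42634) = (178493 - 3/8*(-537))/(-50908 + 42634) = (178493 + 1611/8)/(-8274) = (1429555/8)*(-1/8274) = -1429555/66192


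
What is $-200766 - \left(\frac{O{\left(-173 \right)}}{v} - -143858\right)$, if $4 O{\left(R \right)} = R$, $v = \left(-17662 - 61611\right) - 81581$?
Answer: $- \frac{221736595757}{643416} \approx -3.4462 \cdot 10^{5}$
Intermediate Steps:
$v = -160854$ ($v = -79273 - 81581 = -160854$)
$O{\left(R \right)} = \frac{R}{4}$
$-200766 - \left(\frac{O{\left(-173 \right)}}{v} - -143858\right) = -200766 - \left(\frac{\frac{1}{4} \left(-173\right)}{-160854} - -143858\right) = -200766 - \left(\left(- \frac{173}{4}\right) \left(- \frac{1}{160854}\right) + 143858\right) = -200766 - \left(\frac{173}{643416} + 143858\right) = -200766 - \frac{92560539101}{643416} = - \frac{221736595757}{643416}$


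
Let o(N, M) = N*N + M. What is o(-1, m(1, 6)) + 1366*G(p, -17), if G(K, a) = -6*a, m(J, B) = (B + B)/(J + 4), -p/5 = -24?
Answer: 696677/5 ≈ 1.3934e+5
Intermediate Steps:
p = 120 (p = -5*(-24) = 120)
m(J, B) = 2*B/(4 + J) (m(J, B) = (2*B)/(4 + J) = 2*B/(4 + J))
o(N, M) = M + N² (o(N, M) = N² + M = M + N²)
o(-1, m(1, 6)) + 1366*G(p, -17) = (2*6/(4 + 1) + (-1)²) + 1366*(-6*(-17)) = (2*6/5 + 1) + 1366*102 = (2*6*(⅕) + 1) + 139332 = (12/5 + 1) + 139332 = 17/5 + 139332 = 696677/5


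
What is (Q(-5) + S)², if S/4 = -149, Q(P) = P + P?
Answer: 367236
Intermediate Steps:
Q(P) = 2*P
S = -596 (S = 4*(-149) = -596)
(Q(-5) + S)² = (2*(-5) - 596)² = (-10 - 596)² = (-606)² = 367236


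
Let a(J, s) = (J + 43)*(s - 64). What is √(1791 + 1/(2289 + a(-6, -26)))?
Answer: √1940871630/1041 ≈ 42.320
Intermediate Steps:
a(J, s) = (-64 + s)*(43 + J) (a(J, s) = (43 + J)*(-64 + s) = (-64 + s)*(43 + J))
√(1791 + 1/(2289 + a(-6, -26))) = √(1791 + 1/(2289 + (-2752 - 64*(-6) + 43*(-26) - 6*(-26)))) = √(1791 + 1/(2289 + (-2752 + 384 - 1118 + 156))) = √(1791 + 1/(2289 - 3330)) = √(1791 + 1/(-1041)) = √(1791 - 1/1041) = √(1864430/1041) = √1940871630/1041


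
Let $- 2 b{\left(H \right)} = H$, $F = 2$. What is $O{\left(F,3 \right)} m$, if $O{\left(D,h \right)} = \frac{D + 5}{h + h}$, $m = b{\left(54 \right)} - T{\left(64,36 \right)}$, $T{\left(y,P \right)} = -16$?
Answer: $- \frac{77}{6} \approx -12.833$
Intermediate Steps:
$b{\left(H \right)} = - \frac{H}{2}$
$m = -11$ ($m = \left(- \frac{1}{2}\right) 54 - -16 = -27 + 16 = -11$)
$O{\left(D,h \right)} = \frac{5 + D}{2 h}$
$O{\left(F,3 \right)} m = \frac{5 + 2}{2 \cdot 3} \left(-11\right) = \frac{1}{2} \cdot \frac{1}{3} \cdot 7 \left(-11\right) = \frac{7}{6} \left(-11\right) = - \frac{77}{6}$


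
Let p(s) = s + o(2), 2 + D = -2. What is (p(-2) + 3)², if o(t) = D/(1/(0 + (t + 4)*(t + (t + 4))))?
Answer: 36481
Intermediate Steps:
D = -4 (D = -2 - 2 = -4)
o(t) = -4*(4 + t)*(4 + 2*t) (o(t) = -4*(t + 4)*(t + (t + 4)) = -4*(4 + t)*(t + (4 + t)) = -4*(4 + t)*(4 + 2*t))
p(s) = -192 + s (p(s) = s + (-64 - 48*2 - 8*2²) = s + (-64 - 96 - 8*4) = s + (-64 - 96 - 32) = s - 192 = -192 + s)
(p(-2) + 3)² = ((-192 - 2) + 3)² = (-194 + 3)² = (-191)² = 36481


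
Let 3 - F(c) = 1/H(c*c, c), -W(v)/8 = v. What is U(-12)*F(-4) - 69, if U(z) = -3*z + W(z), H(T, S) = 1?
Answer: 195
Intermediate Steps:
W(v) = -8*v
U(z) = -11*z (U(z) = -3*z - 8*z = -11*z)
F(c) = 2 (F(c) = 3 - 1/1 = 3 - 1*1 = 3 - 1 = 2)
U(-12)*F(-4) - 69 = -11*(-12)*2 - 69 = 132*2 - 69 = 264 - 69 = 195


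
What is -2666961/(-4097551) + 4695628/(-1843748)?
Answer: -3580842799300/1888712865287 ≈ -1.8959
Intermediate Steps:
-2666961/(-4097551) + 4695628/(-1843748) = -2666961*(-1/4097551) + 4695628*(-1/1843748) = 2666961/4097551 - 1173907/460937 = -3580842799300/1888712865287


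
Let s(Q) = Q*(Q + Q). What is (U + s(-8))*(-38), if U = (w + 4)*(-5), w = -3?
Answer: -4674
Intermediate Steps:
U = -5 (U = (-3 + 4)*(-5) = 1*(-5) = -5)
s(Q) = 2*Q² (s(Q) = Q*(2*Q) = 2*Q²)
(U + s(-8))*(-38) = (-5 + 2*(-8)²)*(-38) = (-5 + 2*64)*(-38) = (-5 + 128)*(-38) = 123*(-38) = -4674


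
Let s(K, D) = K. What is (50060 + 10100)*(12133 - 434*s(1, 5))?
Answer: 703811840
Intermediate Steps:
(50060 + 10100)*(12133 - 434*s(1, 5)) = (50060 + 10100)*(12133 - 434*1) = 60160*(12133 - 434) = 60160*11699 = 703811840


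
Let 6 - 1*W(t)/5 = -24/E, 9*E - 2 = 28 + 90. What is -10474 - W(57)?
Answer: -10513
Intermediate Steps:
E = 40/3 (E = 2/9 + (28 + 90)/9 = 2/9 + (⅑)*118 = 2/9 + 118/9 = 40/3 ≈ 13.333)
W(t) = 39 (W(t) = 30 - (-120)/40/3 = 30 - (-120)*3/40 = 30 - 5*(-9/5) = 30 + 9 = 39)
-10474 - W(57) = -10474 - 1*39 = -10474 - 39 = -10513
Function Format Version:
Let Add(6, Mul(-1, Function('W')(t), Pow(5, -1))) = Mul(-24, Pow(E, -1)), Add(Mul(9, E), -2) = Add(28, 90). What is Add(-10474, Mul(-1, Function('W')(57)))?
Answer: -10513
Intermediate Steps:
E = Rational(40, 3) (E = Add(Rational(2, 9), Mul(Rational(1, 9), Add(28, 90))) = Add(Rational(2, 9), Mul(Rational(1, 9), 118)) = Add(Rational(2, 9), Rational(118, 9)) = Rational(40, 3) ≈ 13.333)
Function('W')(t) = 39 (Function('W')(t) = Add(30, Mul(-5, Mul(-24, Pow(Rational(40, 3), -1)))) = Add(30, Mul(-5, Mul(-24, Rational(3, 40)))) = Add(30, Mul(-5, Rational(-9, 5))) = Add(30, 9) = 39)
Add(-10474, Mul(-1, Function('W')(57))) = Add(-10474, Mul(-1, 39)) = Add(-10474, -39) = -10513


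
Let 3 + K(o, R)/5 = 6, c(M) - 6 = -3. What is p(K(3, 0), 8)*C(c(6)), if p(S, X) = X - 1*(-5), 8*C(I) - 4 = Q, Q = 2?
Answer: 39/4 ≈ 9.7500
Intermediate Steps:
c(M) = 3 (c(M) = 6 - 3 = 3)
C(I) = 3/4 (C(I) = 1/2 + (1/8)*2 = 1/2 + 1/4 = 3/4)
K(o, R) = 15 (K(o, R) = -15 + 5*6 = -15 + 30 = 15)
p(S, X) = 5 + X (p(S, X) = X + 5 = 5 + X)
p(K(3, 0), 8)*C(c(6)) = (5 + 8)*(3/4) = 13*(3/4) = 39/4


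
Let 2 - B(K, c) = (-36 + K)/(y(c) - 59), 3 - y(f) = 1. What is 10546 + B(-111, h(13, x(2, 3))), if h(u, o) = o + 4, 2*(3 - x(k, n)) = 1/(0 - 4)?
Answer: 200363/19 ≈ 10545.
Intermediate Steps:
x(k, n) = 25/8 (x(k, n) = 3 - 1/(2*(0 - 4)) = 3 - ½/(-4) = 3 - ½*(-¼) = 3 + ⅛ = 25/8)
y(f) = 2 (y(f) = 3 - 1*1 = 3 - 1 = 2)
h(u, o) = 4 + o
B(K, c) = 26/19 + K/57 (B(K, c) = 2 - (-36 + K)/(2 - 59) = 2 - (-36 + K)/(-57) = 2 - (-36 + K)*(-1)/57 = 2 - (12/19 - K/57) = 2 + (-12/19 + K/57) = 26/19 + K/57)
10546 + B(-111, h(13, x(2, 3))) = 10546 + (26/19 + (1/57)*(-111)) = 10546 + (26/19 - 37/19) = 10546 - 11/19 = 200363/19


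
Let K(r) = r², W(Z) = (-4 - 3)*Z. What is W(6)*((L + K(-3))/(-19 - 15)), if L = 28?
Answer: 777/17 ≈ 45.706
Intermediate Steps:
W(Z) = -7*Z
W(6)*((L + K(-3))/(-19 - 15)) = (-7*6)*((28 + (-3)²)/(-19 - 15)) = -42*(28 + 9)/(-34) = -1554*(-1)/34 = -42*(-37/34) = 777/17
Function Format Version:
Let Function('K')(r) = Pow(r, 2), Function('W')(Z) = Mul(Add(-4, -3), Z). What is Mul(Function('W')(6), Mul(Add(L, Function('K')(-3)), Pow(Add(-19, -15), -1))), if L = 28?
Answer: Rational(777, 17) ≈ 45.706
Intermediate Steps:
Function('W')(Z) = Mul(-7, Z)
Mul(Function('W')(6), Mul(Add(L, Function('K')(-3)), Pow(Add(-19, -15), -1))) = Mul(Mul(-7, 6), Mul(Add(28, Pow(-3, 2)), Pow(Add(-19, -15), -1))) = Mul(-42, Mul(Add(28, 9), Pow(-34, -1))) = Mul(-42, Mul(37, Rational(-1, 34))) = Mul(-42, Rational(-37, 34)) = Rational(777, 17)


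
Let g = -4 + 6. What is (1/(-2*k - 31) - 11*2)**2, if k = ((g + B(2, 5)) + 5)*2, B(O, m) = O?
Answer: 2175625/4489 ≈ 484.66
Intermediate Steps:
g = 2
k = 18 (k = ((2 + 2) + 5)*2 = (4 + 5)*2 = 9*2 = 18)
(1/(-2*k - 31) - 11*2)**2 = (1/(-2*18 - 31) - 11*2)**2 = (1/(-36 - 31) - 22)**2 = (1/(-67) - 22)**2 = (-1/67 - 22)**2 = (-1475/67)**2 = 2175625/4489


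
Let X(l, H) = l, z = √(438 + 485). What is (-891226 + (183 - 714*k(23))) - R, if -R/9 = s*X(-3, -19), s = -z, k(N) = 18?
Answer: -903895 + 27*√923 ≈ -9.0308e+5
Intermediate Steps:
z = √923 ≈ 30.381
s = -√923 ≈ -30.381
R = -27*√923 (R = -9*(-√923)*(-3) = -27*√923 ≈ -820.29)
(-891226 + (183 - 714*k(23))) - R = (-891226 + (183 - 714*18)) - (-27)*√923 = (-891226 + (183 - 12852)) + 27*√923 = (-891226 - 12669) + 27*√923 = -903895 + 27*√923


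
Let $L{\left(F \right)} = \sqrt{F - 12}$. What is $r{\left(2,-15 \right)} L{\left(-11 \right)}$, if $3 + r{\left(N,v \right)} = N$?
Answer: $- i \sqrt{23} \approx - 4.7958 i$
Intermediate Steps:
$r{\left(N,v \right)} = -3 + N$
$L{\left(F \right)} = \sqrt{-12 + F}$
$r{\left(2,-15 \right)} L{\left(-11 \right)} = \left(-3 + 2\right) \sqrt{-12 - 11} = - \sqrt{-23} = - i \sqrt{23}$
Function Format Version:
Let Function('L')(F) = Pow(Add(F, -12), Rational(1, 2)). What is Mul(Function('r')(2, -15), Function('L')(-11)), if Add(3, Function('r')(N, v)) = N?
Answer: Mul(-1, I, Pow(23, Rational(1, 2))) ≈ Mul(-4.7958, I)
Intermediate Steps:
Function('r')(N, v) = Add(-3, N)
Function('L')(F) = Pow(Add(-12, F), Rational(1, 2))
Mul(Function('r')(2, -15), Function('L')(-11)) = Mul(Add(-3, 2), Pow(Add(-12, -11), Rational(1, 2))) = Mul(-1, Pow(-23, Rational(1, 2))) = Mul(-1, Mul(I, Pow(23, Rational(1, 2)))) = Mul(-1, I, Pow(23, Rational(1, 2)))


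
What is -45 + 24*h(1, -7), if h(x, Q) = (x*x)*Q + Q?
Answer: -381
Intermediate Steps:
h(x, Q) = Q + Q*x**2 (h(x, Q) = x**2*Q + Q = Q*x**2 + Q = Q + Q*x**2)
-45 + 24*h(1, -7) = -45 + 24*(-7*(1 + 1**2)) = -45 + 24*(-7*(1 + 1)) = -45 + 24*(-7*2) = -45 + 24*(-14) = -45 - 336 = -381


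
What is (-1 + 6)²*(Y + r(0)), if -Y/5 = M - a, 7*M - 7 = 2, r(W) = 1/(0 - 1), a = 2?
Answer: 450/7 ≈ 64.286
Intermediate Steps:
r(W) = -1 (r(W) = 1/(-1) = -1)
M = 9/7 (M = 1 + (⅐)*2 = 1 + 2/7 = 9/7 ≈ 1.2857)
Y = 25/7 (Y = -5*(9/7 - 1*2) = -5*(9/7 - 2) = -5*(-5/7) = 25/7 ≈ 3.5714)
(-1 + 6)²*(Y + r(0)) = (-1 + 6)²*(25/7 - 1) = 5²*(18/7) = 25*(18/7) = 450/7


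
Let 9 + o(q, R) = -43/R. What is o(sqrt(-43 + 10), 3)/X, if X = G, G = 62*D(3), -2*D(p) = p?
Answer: 70/279 ≈ 0.25090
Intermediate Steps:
D(p) = -p/2
G = -93 (G = 62*(-1/2*3) = 62*(-3/2) = -93)
o(q, R) = -9 - 43/R
X = -93
o(sqrt(-43 + 10), 3)/X = (-9 - 43/3)/(-93) = (-9 - 43*1/3)*(-1/93) = (-9 - 43/3)*(-1/93) = -70/3*(-1/93) = 70/279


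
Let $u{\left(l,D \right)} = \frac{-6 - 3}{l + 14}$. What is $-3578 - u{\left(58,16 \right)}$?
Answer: $- \frac{28623}{8} \approx -3577.9$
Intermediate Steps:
$u{\left(l,D \right)} = - \frac{9}{14 + l}$
$-3578 - u{\left(58,16 \right)} = -3578 - - \frac{9}{14 + 58} = -3578 - - \frac{9}{72} = -3578 - \left(-9\right) \frac{1}{72} = -3578 - - \frac{1}{8} = -3578 + \frac{1}{8} = - \frac{28623}{8}$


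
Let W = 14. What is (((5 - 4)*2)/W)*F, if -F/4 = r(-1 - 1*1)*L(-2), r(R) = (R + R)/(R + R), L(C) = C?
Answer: 8/7 ≈ 1.1429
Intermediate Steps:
r(R) = 1 (r(R) = (2*R)/((2*R)) = (2*R)*(1/(2*R)) = 1)
F = 8 (F = -4*(-2) = 8)
(((5 - 4)*2)/W)*F = (((5 - 4)*2)/14)*8 = ((1*2)*(1/14))*8 = (2*(1/14))*8 = (⅐)*8 = 8/7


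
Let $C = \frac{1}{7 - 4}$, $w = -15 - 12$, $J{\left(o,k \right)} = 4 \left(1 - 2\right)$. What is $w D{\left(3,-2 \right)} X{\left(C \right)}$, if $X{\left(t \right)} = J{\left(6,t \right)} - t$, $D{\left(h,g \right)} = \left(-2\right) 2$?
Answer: $-468$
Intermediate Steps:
$D{\left(h,g \right)} = -4$
$J{\left(o,k \right)} = -4$ ($J{\left(o,k \right)} = 4 \left(-1\right) = -4$)
$w = -27$
$C = \frac{1}{3} \approx 0.33333$
$X{\left(t \right)} = -4 - t$
$w D{\left(3,-2 \right)} X{\left(C \right)} = \left(-27\right) \left(-4\right) \left(-4 - \frac{1}{3}\right) = 108 \left(-4 - \frac{1}{3}\right) = 108 \left(- \frac{13}{3}\right) = -468$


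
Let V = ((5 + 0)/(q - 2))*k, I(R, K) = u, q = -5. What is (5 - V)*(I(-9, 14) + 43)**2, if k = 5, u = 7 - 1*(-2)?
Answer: 162240/7 ≈ 23177.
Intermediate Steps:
u = 9 (u = 7 + 2 = 9)
I(R, K) = 9
V = -25/7 (V = ((5 + 0)/(-5 - 2))*5 = (5/(-7))*5 = (5*(-1/7))*5 = -5/7*5 = -25/7 ≈ -3.5714)
(5 - V)*(I(-9, 14) + 43)**2 = (5 - 1*(-25/7))*(9 + 43)**2 = (5 + 25/7)*52**2 = (60/7)*2704 = 162240/7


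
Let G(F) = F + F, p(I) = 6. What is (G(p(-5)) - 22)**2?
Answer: 100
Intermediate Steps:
G(F) = 2*F
(G(p(-5)) - 22)**2 = (2*6 - 22)**2 = (12 - 22)**2 = (-10)**2 = 100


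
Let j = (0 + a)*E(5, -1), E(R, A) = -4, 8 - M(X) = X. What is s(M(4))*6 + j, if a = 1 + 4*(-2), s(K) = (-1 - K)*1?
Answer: -2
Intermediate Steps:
M(X) = 8 - X
s(K) = -1 - K
a = -7 (a = 1 - 8 = -7)
j = 28 (j = (0 - 7)*(-4) = -7*(-4) = 28)
s(M(4))*6 + j = (-1 - (8 - 1*4))*6 + 28 = (-1 - (8 - 4))*6 + 28 = (-1 - 1*4)*6 + 28 = (-1 - 4)*6 + 28 = -5*6 + 28 = -30 + 28 = -2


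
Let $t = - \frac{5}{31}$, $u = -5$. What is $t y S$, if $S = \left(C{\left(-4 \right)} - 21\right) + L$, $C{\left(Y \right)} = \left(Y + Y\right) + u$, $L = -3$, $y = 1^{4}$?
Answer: $\frac{185}{31} \approx 5.9677$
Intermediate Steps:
$y = 1$
$t = - \frac{5}{31}$ ($t = \left(-5\right) \frac{1}{31} = - \frac{5}{31} \approx -0.16129$)
$C{\left(Y \right)} = -5 + 2 Y$ ($C{\left(Y \right)} = \left(Y + Y\right) - 5 = 2 Y - 5 = -5 + 2 Y$)
$S = -37$ ($S = \left(\left(-5 + 2 \left(-4\right)\right) - 21\right) - 3 = \left(\left(-5 - 8\right) - 21\right) - 3 = \left(-13 - 21\right) - 3 = -34 - 3 = -37$)
$t y S = \left(- \frac{5}{31}\right) 1 \left(-37\right) = \left(- \frac{5}{31}\right) \left(-37\right) = \frac{185}{31}$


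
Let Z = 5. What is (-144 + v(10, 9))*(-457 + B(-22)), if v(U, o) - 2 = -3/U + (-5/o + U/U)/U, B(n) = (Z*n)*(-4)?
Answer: 217651/90 ≈ 2418.3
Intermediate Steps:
B(n) = -20*n (B(n) = (5*n)*(-4) = -20*n)
v(U, o) = 2 - 3/U + (1 - 5/o)/U (v(U, o) = 2 + (-3/U + (-5/o + U/U)/U) = 2 + (-3/U + (-5/o + 1)/U) = 2 + (-3/U + (1 - 5/o)/U) = 2 - 3/U + (1 - 5/o)/U)
(-144 + v(10, 9))*(-457 + B(-22)) = (-144 + (2 - 2/10 - 5/(10*9)))*(-457 - 20*(-22)) = (-144 + (2 - 2*1/10 - 5*1/10*1/9))*(-457 + 440) = (-144 + (2 - 1/5 - 1/18))*(-17) = (-144 + 157/90)*(-17) = -12803/90*(-17) = 217651/90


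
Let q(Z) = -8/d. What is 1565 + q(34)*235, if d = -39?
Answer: 62915/39 ≈ 1613.2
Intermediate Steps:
q(Z) = 8/39 (q(Z) = -8/(-39) = -8*(-1/39) = 8/39)
1565 + q(34)*235 = 1565 + (8/39)*235 = 1565 + 1880/39 = 62915/39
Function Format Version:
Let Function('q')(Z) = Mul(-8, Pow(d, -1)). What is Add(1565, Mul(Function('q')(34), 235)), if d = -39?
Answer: Rational(62915, 39) ≈ 1613.2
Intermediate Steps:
Function('q')(Z) = Rational(8, 39) (Function('q')(Z) = Mul(-8, Pow(-39, -1)) = Mul(-8, Rational(-1, 39)) = Rational(8, 39))
Add(1565, Mul(Function('q')(34), 235)) = Add(1565, Mul(Rational(8, 39), 235)) = Add(1565, Rational(1880, 39)) = Rational(62915, 39)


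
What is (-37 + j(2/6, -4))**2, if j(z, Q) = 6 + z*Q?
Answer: 9409/9 ≈ 1045.4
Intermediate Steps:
j(z, Q) = 6 + Q*z
(-37 + j(2/6, -4))**2 = (-37 + (6 - 8/6))**2 = (-37 + (6 - 4*1/3))**2 = (-37 + (6 - 4/3))**2 = (-37 + 14/3)**2 = (-97/3)**2 = 9409/9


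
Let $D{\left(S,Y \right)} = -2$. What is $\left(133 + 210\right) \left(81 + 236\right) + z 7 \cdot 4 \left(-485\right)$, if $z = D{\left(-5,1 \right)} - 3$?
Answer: $176631$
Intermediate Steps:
$z = -5$ ($z = -2 - 3 = -5$)
$\left(133 + 210\right) \left(81 + 236\right) + z 7 \cdot 4 \left(-485\right) = \left(133 + 210\right) \left(81 + 236\right) + \left(-5\right) 7 \cdot 4 \left(-485\right) = 343 \cdot 317 + \left(-35\right) 4 \left(-485\right) = 108731 - -67900 = 108731 + 67900 = 176631$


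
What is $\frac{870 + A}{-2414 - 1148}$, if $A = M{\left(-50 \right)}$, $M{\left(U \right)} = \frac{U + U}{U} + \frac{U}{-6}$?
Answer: $- \frac{2641}{10686} \approx -0.24715$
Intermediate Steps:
$M{\left(U \right)} = 2 - \frac{U}{6}$ ($M{\left(U \right)} = \frac{2 U}{U} + U \left(- \frac{1}{6}\right) = 2 - \frac{U}{6}$)
$A = \frac{31}{3}$ ($A = 2 - - \frac{25}{3} = 2 + \frac{25}{3} = \frac{31}{3} \approx 10.333$)
$\frac{870 + A}{-2414 - 1148} = \frac{870 + \frac{31}{3}}{-2414 - 1148} = \frac{2641}{3 \left(-3562\right)} = \frac{2641}{3} \left(- \frac{1}{3562}\right) = - \frac{2641}{10686}$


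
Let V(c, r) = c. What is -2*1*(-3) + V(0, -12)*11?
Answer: 6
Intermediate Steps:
-2*1*(-3) + V(0, -12)*11 = -2*1*(-3) + 0*11 = -2*(-3) + 0 = 6 + 0 = 6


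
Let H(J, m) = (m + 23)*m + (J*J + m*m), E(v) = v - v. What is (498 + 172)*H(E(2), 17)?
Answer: 649230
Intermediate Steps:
E(v) = 0
H(J, m) = J² + m² + m*(23 + m) (H(J, m) = (23 + m)*m + (J² + m²) = m*(23 + m) + (J² + m²) = J² + m² + m*(23 + m))
(498 + 172)*H(E(2), 17) = (498 + 172)*(0² + 2*17² + 23*17) = 670*(0 + 2*289 + 391) = 670*(0 + 578 + 391) = 670*969 = 649230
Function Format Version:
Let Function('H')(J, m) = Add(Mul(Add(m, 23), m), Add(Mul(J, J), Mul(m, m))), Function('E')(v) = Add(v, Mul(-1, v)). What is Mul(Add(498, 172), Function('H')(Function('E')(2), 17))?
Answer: 649230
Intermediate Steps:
Function('E')(v) = 0
Function('H')(J, m) = Add(Pow(J, 2), Pow(m, 2), Mul(m, Add(23, m))) (Function('H')(J, m) = Add(Mul(Add(23, m), m), Add(Pow(J, 2), Pow(m, 2))) = Add(Mul(m, Add(23, m)), Add(Pow(J, 2), Pow(m, 2))) = Add(Pow(J, 2), Pow(m, 2), Mul(m, Add(23, m))))
Mul(Add(498, 172), Function('H')(Function('E')(2), 17)) = Mul(Add(498, 172), Add(Pow(0, 2), Mul(2, Pow(17, 2)), Mul(23, 17))) = Mul(670, Add(0, Mul(2, 289), 391)) = Mul(670, Add(0, 578, 391)) = Mul(670, 969) = 649230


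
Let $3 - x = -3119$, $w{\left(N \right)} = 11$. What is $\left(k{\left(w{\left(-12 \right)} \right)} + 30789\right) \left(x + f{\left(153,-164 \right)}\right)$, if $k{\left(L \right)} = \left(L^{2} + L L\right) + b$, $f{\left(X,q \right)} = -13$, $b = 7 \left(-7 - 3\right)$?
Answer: $96257749$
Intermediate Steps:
$b = -70$ ($b = 7 \left(-10\right) = -70$)
$x = 3122$ ($x = 3 - -3119 = 3 + 3119 = 3122$)
$k{\left(L \right)} = -70 + 2 L^{2}$ ($k{\left(L \right)} = \left(L^{2} + L L\right) - 70 = \left(L^{2} + L^{2}\right) - 70 = 2 L^{2} - 70 = -70 + 2 L^{2}$)
$\left(k{\left(w{\left(-12 \right)} \right)} + 30789\right) \left(x + f{\left(153,-164 \right)}\right) = \left(\left(-70 + 2 \cdot 11^{2}\right) + 30789\right) \left(3122 - 13\right) = \left(\left(-70 + 2 \cdot 121\right) + 30789\right) 3109 = \left(\left(-70 + 242\right) + 30789\right) 3109 = \left(172 + 30789\right) 3109 = 30961 \cdot 3109 = 96257749$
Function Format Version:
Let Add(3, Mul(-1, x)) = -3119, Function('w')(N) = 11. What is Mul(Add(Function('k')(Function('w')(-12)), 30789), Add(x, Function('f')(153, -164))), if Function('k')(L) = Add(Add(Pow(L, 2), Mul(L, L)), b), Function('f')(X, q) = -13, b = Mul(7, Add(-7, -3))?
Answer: 96257749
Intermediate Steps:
b = -70 (b = Mul(7, -10) = -70)
x = 3122 (x = Add(3, Mul(-1, -3119)) = Add(3, 3119) = 3122)
Function('k')(L) = Add(-70, Mul(2, Pow(L, 2))) (Function('k')(L) = Add(Add(Pow(L, 2), Mul(L, L)), -70) = Add(Add(Pow(L, 2), Pow(L, 2)), -70) = Add(Mul(2, Pow(L, 2)), -70) = Add(-70, Mul(2, Pow(L, 2))))
Mul(Add(Function('k')(Function('w')(-12)), 30789), Add(x, Function('f')(153, -164))) = Mul(Add(Add(-70, Mul(2, Pow(11, 2))), 30789), Add(3122, -13)) = Mul(Add(Add(-70, Mul(2, 121)), 30789), 3109) = Mul(Add(Add(-70, 242), 30789), 3109) = Mul(Add(172, 30789), 3109) = Mul(30961, 3109) = 96257749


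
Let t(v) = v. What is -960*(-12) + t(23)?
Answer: 11543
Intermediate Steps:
-960*(-12) + t(23) = -960*(-12) + 23 = -480*(-24) + 23 = 11520 + 23 = 11543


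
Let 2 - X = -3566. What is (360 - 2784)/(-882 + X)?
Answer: -1212/1343 ≈ -0.90246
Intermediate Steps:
X = 3568 (X = 2 - 1*(-3566) = 2 + 3566 = 3568)
(360 - 2784)/(-882 + X) = (360 - 2784)/(-882 + 3568) = -2424/2686 = -2424*1/2686 = -1212/1343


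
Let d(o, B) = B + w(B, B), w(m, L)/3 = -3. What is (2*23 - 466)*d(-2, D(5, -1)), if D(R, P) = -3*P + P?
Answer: 2940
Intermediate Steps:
D(R, P) = -2*P
w(m, L) = -9 (w(m, L) = 3*(-3) = -9)
d(o, B) = -9 + B (d(o, B) = B - 9 = -9 + B)
(2*23 - 466)*d(-2, D(5, -1)) = (2*23 - 466)*(-9 - 2*(-1)) = (46 - 466)*(-9 + 2) = -420*(-7) = 2940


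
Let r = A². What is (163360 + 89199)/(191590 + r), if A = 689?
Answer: 252559/666311 ≈ 0.37904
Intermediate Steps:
r = 474721 (r = 689² = 474721)
(163360 + 89199)/(191590 + r) = (163360 + 89199)/(191590 + 474721) = 252559/666311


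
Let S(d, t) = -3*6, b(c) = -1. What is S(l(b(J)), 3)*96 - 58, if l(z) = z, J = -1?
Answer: -1786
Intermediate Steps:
S(d, t) = -18
S(l(b(J)), 3)*96 - 58 = -18*96 - 58 = -1728 - 58 = -1786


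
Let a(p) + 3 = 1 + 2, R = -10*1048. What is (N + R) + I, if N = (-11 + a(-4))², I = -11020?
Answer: -21379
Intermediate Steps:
R = -10480
a(p) = 0 (a(p) = -3 + (1 + 2) = -3 + 3 = 0)
N = 121 (N = (-11 + 0)² = (-11)² = 121)
(N + R) + I = (121 - 10480) - 11020 = -10359 - 11020 = -21379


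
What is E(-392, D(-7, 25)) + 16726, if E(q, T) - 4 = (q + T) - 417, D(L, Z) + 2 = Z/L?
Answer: 111408/7 ≈ 15915.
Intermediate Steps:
D(L, Z) = -2 + Z/L
E(q, T) = -413 + T + q (E(q, T) = 4 + ((q + T) - 417) = 4 + ((T + q) - 417) = 4 + (-417 + T + q) = -413 + T + q)
E(-392, D(-7, 25)) + 16726 = (-413 + (-2 + 25/(-7)) - 392) + 16726 = (-413 + (-2 + 25*(-1/7)) - 392) + 16726 = (-413 + (-2 - 25/7) - 392) + 16726 = (-413 - 39/7 - 392) + 16726 = -5674/7 + 16726 = 111408/7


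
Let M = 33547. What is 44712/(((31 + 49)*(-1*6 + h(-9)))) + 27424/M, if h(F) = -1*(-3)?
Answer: -62223821/335470 ≈ -185.48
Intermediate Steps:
h(F) = 3
44712/(((31 + 49)*(-1*6 + h(-9)))) + 27424/M = 44712/(((31 + 49)*(-1*6 + 3))) + 27424/33547 = 44712/((80*(-6 + 3))) + 27424*(1/33547) = 44712/((80*(-3))) + 27424/33547 = 44712/(-240) + 27424/33547 = 44712*(-1/240) + 27424/33547 = -1863/10 + 27424/33547 = -62223821/335470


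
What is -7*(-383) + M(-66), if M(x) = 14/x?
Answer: 88466/33 ≈ 2680.8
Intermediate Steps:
-7*(-383) + M(-66) = -7*(-383) + 14/(-66) = 2681 + 14*(-1/66) = 2681 - 7/33 = 88466/33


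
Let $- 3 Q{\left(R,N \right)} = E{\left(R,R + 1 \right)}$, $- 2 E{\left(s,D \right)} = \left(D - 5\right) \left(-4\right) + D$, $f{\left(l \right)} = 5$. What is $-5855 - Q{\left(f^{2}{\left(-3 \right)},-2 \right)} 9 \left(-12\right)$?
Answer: $-6899$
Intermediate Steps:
$E{\left(s,D \right)} = -10 + \frac{3 D}{2}$ ($E{\left(s,D \right)} = - \frac{\left(D - 5\right) \left(-4\right) + D}{2} = - \frac{\left(-5 + D\right) \left(-4\right) + D}{2} = - \frac{\left(20 - 4 D\right) + D}{2} = - \frac{20 - 3 D}{2} = -10 + \frac{3 D}{2}$)
$Q{\left(R,N \right)} = \frac{17}{6} - \frac{R}{2}$ ($Q{\left(R,N \right)} = - \frac{-10 + \frac{3 \left(R + 1\right)}{2}}{3} = - \frac{-10 + \frac{3 \left(1 + R\right)}{2}}{3} = - \frac{-10 + \left(\frac{3}{2} + \frac{3 R}{2}\right)}{3} = - \frac{- \frac{17}{2} + \frac{3 R}{2}}{3} = \frac{17}{6} - \frac{R}{2}$)
$-5855 - Q{\left(f^{2}{\left(-3 \right)},-2 \right)} 9 \left(-12\right) = -5855 - \left(\frac{17}{6} - \frac{5^{2}}{2}\right) 9 \left(-12\right) = -5855 - \left(\frac{17}{6} - \frac{25}{2}\right) 9 \left(-12\right) = -5855 - \left(- \frac{29}{3}\right) 9 \left(-12\right) = -5855 - \left(-87\right) \left(-12\right) = -5855 - 1044 = -6899$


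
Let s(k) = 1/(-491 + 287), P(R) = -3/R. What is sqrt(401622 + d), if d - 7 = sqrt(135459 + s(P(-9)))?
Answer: sqrt(4178548116 + 102*sqrt(1409315385))/102 ≈ 634.03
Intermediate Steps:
s(k) = -1/204 (s(k) = 1/(-204) = -1/204)
d = 7 + sqrt(1409315385)/102 (d = 7 + sqrt(135459 - 1/204) = 7 + sqrt(27633635/204) = 7 + sqrt(1409315385)/102 ≈ 375.05)
sqrt(401622 + d) = sqrt(401622 + (7 + sqrt(1409315385)/102)) = sqrt(401629 + sqrt(1409315385)/102)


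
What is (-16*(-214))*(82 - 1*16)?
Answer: 225984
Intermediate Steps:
(-16*(-214))*(82 - 1*16) = 3424*(82 - 16) = 3424*66 = 225984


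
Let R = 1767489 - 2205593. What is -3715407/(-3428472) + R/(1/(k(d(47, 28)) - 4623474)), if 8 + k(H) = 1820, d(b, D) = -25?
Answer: 2313954160639345221/1142824 ≈ 2.0248e+12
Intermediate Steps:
k(H) = 1812 (k(H) = -8 + 1820 = 1812)
R = -438104
-3715407/(-3428472) + R/(1/(k(d(47, 28)) - 4623474)) = -3715407/(-3428472) - 438104/(1/(1812 - 4623474)) = -3715407*(-1/3428472) - 438104/(1/(-4621662)) = 1238469/1142824 - 438104/(-1/4621662) = 1238469/1142824 - 438104*(-4621662) = 1238469/1142824 + 2024768608848 = 2313954160639345221/1142824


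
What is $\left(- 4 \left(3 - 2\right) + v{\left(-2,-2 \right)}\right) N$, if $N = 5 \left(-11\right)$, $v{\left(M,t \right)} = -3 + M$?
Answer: $495$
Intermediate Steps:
$N = -55$
$\left(- 4 \left(3 - 2\right) + v{\left(-2,-2 \right)}\right) N = \left(- 4 \left(3 - 2\right) - 5\right) \left(-55\right) = \left(\left(-4\right) 1 - 5\right) \left(-55\right) = \left(-4 - 5\right) \left(-55\right) = \left(-9\right) \left(-55\right) = 495$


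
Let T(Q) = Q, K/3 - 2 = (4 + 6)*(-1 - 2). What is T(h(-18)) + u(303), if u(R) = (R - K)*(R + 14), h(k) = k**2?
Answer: 123003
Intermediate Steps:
K = -84 (K = 6 + 3*((4 + 6)*(-1 - 2)) = 6 + 3*(10*(-3)) = 6 + 3*(-30) = 6 - 90 = -84)
u(R) = (14 + R)*(84 + R) (u(R) = (R - 1*(-84))*(R + 14) = (R + 84)*(14 + R) = (84 + R)*(14 + R) = (14 + R)*(84 + R))
T(h(-18)) + u(303) = (-18)**2 + (1176 + 303**2 + 98*303) = 324 + (1176 + 91809 + 29694) = 324 + 122679 = 123003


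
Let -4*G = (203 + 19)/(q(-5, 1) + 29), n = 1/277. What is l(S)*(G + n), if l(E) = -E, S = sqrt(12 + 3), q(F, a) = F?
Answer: 10233*sqrt(15)/4432 ≈ 8.9423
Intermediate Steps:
n = 1/277 ≈ 0.0036101
G = -37/16 (G = -(203 + 19)/(4*(-5 + 29)) = -111/(2*24) = -1/4*37/4 = -37/16 ≈ -2.3125)
S = sqrt(15) ≈ 3.8730
l(S)*(G + n) = (-sqrt(15))*(-37/16 + 1/277) = -sqrt(15)*(-10233/4432) = 10233*sqrt(15)/4432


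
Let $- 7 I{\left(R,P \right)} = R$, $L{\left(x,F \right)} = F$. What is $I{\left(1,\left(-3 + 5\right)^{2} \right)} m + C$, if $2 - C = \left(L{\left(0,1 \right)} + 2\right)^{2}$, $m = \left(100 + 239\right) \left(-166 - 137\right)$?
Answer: $\frac{102668}{7} \approx 14667.0$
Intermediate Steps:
$m = -102717$ ($m = 339 \left(-303\right) = -102717$)
$I{\left(R,P \right)} = - \frac{R}{7}$
$C = -7$ ($C = 2 - \left(1 + 2\right)^{2} = 2 - 3^{2} = 2 - 9 = -7$)
$I{\left(1,\left(-3 + 5\right)^{2} \right)} m + C = \left(- \frac{1}{7}\right) 1 \left(-102717\right) - 7 = \left(- \frac{1}{7}\right) \left(-102717\right) - 7 = \frac{102717}{7} - 7 = \frac{102668}{7}$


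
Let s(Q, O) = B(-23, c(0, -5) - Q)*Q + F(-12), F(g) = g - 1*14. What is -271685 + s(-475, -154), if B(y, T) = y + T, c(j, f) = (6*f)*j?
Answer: -486411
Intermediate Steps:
c(j, f) = 6*f*j
F(g) = -14 + g (F(g) = g - 14 = -14 + g)
B(y, T) = T + y
s(Q, O) = -26 + Q*(-23 - Q) (s(Q, O) = ((6*(-5)*0 - Q) - 23)*Q + (-14 - 12) = ((0 - Q) - 23)*Q - 26 = (-Q - 23)*Q - 26 = (-23 - Q)*Q - 26 = Q*(-23 - Q) - 26 = -26 + Q*(-23 - Q))
-271685 + s(-475, -154) = -271685 + (-26 - 1*(-475)*(23 - 475)) = -271685 + (-26 - 1*(-475)*(-452)) = -271685 + (-26 - 214700) = -271685 - 214726 = -486411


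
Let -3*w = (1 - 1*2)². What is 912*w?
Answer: -304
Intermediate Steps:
w = -⅓ (w = -(1 - 1*2)²/3 = -(1 - 2)²/3 = -⅓*(-1)² = -⅓*1 = -⅓ ≈ -0.33333)
912*w = 912*(-⅓) = -304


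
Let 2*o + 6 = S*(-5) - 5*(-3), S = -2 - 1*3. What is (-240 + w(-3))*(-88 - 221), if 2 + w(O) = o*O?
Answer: 90537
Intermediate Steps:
S = -5 (S = -2 - 3 = -5)
o = 17 (o = -3 + (-5*(-5) - 5*(-3))/2 = -3 + (25 + 15)/2 = -3 + (½)*40 = -3 + 20 = 17)
w(O) = -2 + 17*O
(-240 + w(-3))*(-88 - 221) = (-240 + (-2 + 17*(-3)))*(-88 - 221) = (-240 + (-2 - 51))*(-309) = (-240 - 53)*(-309) = -293*(-309) = 90537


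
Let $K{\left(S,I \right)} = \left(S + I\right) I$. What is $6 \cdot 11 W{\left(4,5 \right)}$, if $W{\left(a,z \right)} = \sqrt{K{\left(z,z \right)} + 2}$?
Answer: $132 \sqrt{13} \approx 475.93$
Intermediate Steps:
$K{\left(S,I \right)} = I \left(I + S\right)$ ($K{\left(S,I \right)} = \left(I + S\right) I = I \left(I + S\right)$)
$W{\left(a,z \right)} = \sqrt{2 + 2 z^{2}}$ ($W{\left(a,z \right)} = \sqrt{z \left(z + z\right) + 2} = \sqrt{z 2 z + 2} = \sqrt{2 z^{2} + 2} = \sqrt{2 + 2 z^{2}}$)
$6 \cdot 11 W{\left(4,5 \right)} = 6 \cdot 11 \sqrt{2 + 2 \cdot 5^{2}} = 66 \sqrt{2 + 2 \cdot 25} = 66 \sqrt{2 + 50} = 66 \sqrt{52} = 66 \cdot 2 \sqrt{13} = 132 \sqrt{13}$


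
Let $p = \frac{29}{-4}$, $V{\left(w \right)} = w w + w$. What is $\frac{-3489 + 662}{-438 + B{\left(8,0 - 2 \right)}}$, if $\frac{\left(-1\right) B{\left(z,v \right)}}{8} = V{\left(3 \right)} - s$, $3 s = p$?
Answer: $\frac{8481}{1660} \approx 5.109$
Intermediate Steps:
$V{\left(w \right)} = w + w^{2}$ ($V{\left(w \right)} = w^{2} + w = w + w^{2}$)
$p = - \frac{29}{4}$ ($p = 29 \left(- \frac{1}{4}\right) = - \frac{29}{4} \approx -7.25$)
$s = - \frac{29}{12}$ ($s = \frac{1}{3} \left(- \frac{29}{4}\right) = - \frac{29}{12} \approx -2.4167$)
$B{\left(z,v \right)} = - \frac{346}{3}$ ($B{\left(z,v \right)} = - 8 \left(3 \left(1 + 3\right) - - \frac{29}{12}\right) = - 8 \left(3 \cdot 4 + \frac{29}{12}\right) = - 8 \left(12 + \frac{29}{12}\right) = \left(-8\right) \frac{173}{12} = - \frac{346}{3}$)
$\frac{-3489 + 662}{-438 + B{\left(8,0 - 2 \right)}} = \frac{-3489 + 662}{-438 - \frac{346}{3}} = - \frac{2827}{- \frac{1660}{3}} = \left(-2827\right) \left(- \frac{3}{1660}\right) = \frac{8481}{1660}$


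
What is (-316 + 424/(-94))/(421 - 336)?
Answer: -15064/3995 ≈ -3.7707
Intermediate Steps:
(-316 + 424/(-94))/(421 - 336) = (-316 + 424*(-1/94))/85 = (-316 - 212/47)*(1/85) = -15064/47*1/85 = -15064/3995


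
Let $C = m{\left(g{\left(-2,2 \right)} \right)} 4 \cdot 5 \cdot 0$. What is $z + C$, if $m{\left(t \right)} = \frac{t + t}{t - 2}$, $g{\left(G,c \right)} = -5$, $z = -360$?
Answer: $-360$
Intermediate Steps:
$m{\left(t \right)} = \frac{2 t}{-2 + t}$
$C = 0$ ($C = 2 \left(-5\right) \frac{1}{-2 - 5} \cdot 4 \cdot 5 \cdot 0 = 2 \left(-5\right) \frac{1}{-7} \cdot 20 \cdot 0 = 2 \left(-5\right) \left(- \frac{1}{7}\right) 20 \cdot 0 = \frac{10}{7} \cdot 20 \cdot 0 = \frac{200}{7} \cdot 0 = 0$)
$z + C = -360 + 0 = -360$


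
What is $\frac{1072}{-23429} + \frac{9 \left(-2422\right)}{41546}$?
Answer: $- \frac{277621327}{486690617} \approx -0.57043$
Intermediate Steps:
$\frac{1072}{-23429} + \frac{9 \left(-2422\right)}{41546} = 1072 \left(- \frac{1}{23429}\right) - \frac{10899}{20773} = - \frac{1072}{23429} - \frac{10899}{20773} = - \frac{277621327}{486690617}$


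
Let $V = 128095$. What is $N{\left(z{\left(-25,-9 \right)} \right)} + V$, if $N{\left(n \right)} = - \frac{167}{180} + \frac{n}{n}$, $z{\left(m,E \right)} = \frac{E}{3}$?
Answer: $\frac{23057113}{180} \approx 1.281 \cdot 10^{5}$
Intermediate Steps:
$z{\left(m,E \right)} = \frac{E}{3}$ ($z{\left(m,E \right)} = E \frac{1}{3} = \frac{E}{3}$)
$N{\left(n \right)} = \frac{13}{180}$ ($N{\left(n \right)} = \left(-167\right) \frac{1}{180} + 1 = - \frac{167}{180} + 1 = \frac{13}{180}$)
$N{\left(z{\left(-25,-9 \right)} \right)} + V = \frac{13}{180} + 128095 = \frac{23057113}{180}$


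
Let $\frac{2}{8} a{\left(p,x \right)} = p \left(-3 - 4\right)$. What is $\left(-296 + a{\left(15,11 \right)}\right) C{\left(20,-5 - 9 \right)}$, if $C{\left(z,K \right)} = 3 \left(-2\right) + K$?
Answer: $14320$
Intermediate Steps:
$a{\left(p,x \right)} = - 28 p$ ($a{\left(p,x \right)} = 4 p \left(-3 - 4\right) = 4 p \left(-7\right) = 4 \left(- 7 p\right) = - 28 p$)
$C{\left(z,K \right)} = -6 + K$
$\left(-296 + a{\left(15,11 \right)}\right) C{\left(20,-5 - 9 \right)} = \left(-296 - 420\right) \left(-6 - 14\right) = \left(-716\right) \left(-20\right) = 14320$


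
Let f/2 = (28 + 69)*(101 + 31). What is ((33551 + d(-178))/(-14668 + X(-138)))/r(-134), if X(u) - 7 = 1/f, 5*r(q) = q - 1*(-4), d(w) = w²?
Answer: 835268940/4880705531 ≈ 0.17114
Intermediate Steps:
r(q) = ⅘ + q/5 (r(q) = (q - 1*(-4))/5 = (q + 4)/5 = (4 + q)/5 = ⅘ + q/5)
f = 25608 (f = 2*((28 + 69)*(101 + 31)) = 2*(97*132) = 2*12804 = 25608)
X(u) = 179257/25608 (X(u) = 7 + 1/25608 = 179257/25608)
((33551 + d(-178))/(-14668 + X(-138)))/r(-134) = ((33551 + (-178)²)/(-14668 + 179257/25608))/(⅘ + (⅕)*(-134)) = ((33551 + 31684)/(-375438887/25608))/(⅘ - 134/5) = (65235*(-25608/375438887))/(-26) = -1670537880/375438887*(-1/26) = 835268940/4880705531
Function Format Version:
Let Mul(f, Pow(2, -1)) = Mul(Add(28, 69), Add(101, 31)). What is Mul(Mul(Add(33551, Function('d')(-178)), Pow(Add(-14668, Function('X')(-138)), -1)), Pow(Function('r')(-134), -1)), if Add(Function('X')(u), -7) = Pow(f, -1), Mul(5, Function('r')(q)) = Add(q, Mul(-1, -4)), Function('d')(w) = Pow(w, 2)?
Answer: Rational(835268940, 4880705531) ≈ 0.17114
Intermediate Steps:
Function('r')(q) = Add(Rational(4, 5), Mul(Rational(1, 5), q)) (Function('r')(q) = Mul(Rational(1, 5), Add(q, Mul(-1, -4))) = Mul(Rational(1, 5), Add(q, 4)) = Mul(Rational(1, 5), Add(4, q)) = Add(Rational(4, 5), Mul(Rational(1, 5), q)))
f = 25608 (f = Mul(2, Mul(Add(28, 69), Add(101, 31))) = Mul(2, Mul(97, 132)) = Mul(2, 12804) = 25608)
Function('X')(u) = Rational(179257, 25608) (Function('X')(u) = Add(7, Pow(25608, -1)) = Add(7, Rational(1, 25608)) = Rational(179257, 25608))
Mul(Mul(Add(33551, Function('d')(-178)), Pow(Add(-14668, Function('X')(-138)), -1)), Pow(Function('r')(-134), -1)) = Mul(Mul(Add(33551, Pow(-178, 2)), Pow(Add(-14668, Rational(179257, 25608)), -1)), Pow(Add(Rational(4, 5), Mul(Rational(1, 5), -134)), -1)) = Mul(Mul(Add(33551, 31684), Pow(Rational(-375438887, 25608), -1)), Pow(Add(Rational(4, 5), Rational(-134, 5)), -1)) = Mul(Mul(65235, Rational(-25608, 375438887)), Pow(-26, -1)) = Mul(Rational(-1670537880, 375438887), Rational(-1, 26)) = Rational(835268940, 4880705531)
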